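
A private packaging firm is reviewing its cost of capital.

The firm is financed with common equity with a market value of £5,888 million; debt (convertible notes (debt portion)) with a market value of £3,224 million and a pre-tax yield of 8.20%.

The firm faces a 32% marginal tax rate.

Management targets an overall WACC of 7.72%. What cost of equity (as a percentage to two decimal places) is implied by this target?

Total capital V = 5888 + 3224 = 9112.
Equity weight = 5888/9112 = 0.6462.
Convertible notes (debt portion) weight = 3224/9112 = 0.3538.
Debt contribution = 0.3538 × 8.2% × (1 − 32%) = 1.9729%.
Required equity contribution = 7.72% − 1.9729% = 5.7471%.
Re = 5.7471% / 0.6462 = 8.8940%.

8.89%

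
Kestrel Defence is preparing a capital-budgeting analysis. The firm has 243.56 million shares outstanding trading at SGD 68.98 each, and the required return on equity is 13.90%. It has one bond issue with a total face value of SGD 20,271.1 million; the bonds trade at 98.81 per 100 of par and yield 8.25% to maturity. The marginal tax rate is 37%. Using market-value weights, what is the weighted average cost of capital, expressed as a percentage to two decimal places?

Market value of equity E = 68.98 × 243.56m = 16800.7688m. Market value of debt D = 20271.1m × 98.81/100 = 20029.87391m.
Total capital V = 16800.7688 + 20029.87391 = 36830.64271.
Equity: weight = 16800.7688/36830.64271 = 0.4562; cost = 13.9%.
Bonds outstanding: weight = 20029.87391/36830.64271 = 0.5438; after-tax cost = 8.25% × (1 − 37%) = 5.1975%.
WACC = 0.4562 × 13.9000% + 0.5438 × 5.1975% = 9.1673%.

9.17%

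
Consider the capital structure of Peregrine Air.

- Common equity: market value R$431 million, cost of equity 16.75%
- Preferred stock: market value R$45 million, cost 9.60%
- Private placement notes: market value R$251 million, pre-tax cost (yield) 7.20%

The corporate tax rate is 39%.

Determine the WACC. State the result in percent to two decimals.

12.04%

Total capital V = 431 + 45 + 251 = 727.
Equity: weight = 431/727 = 0.5928; cost = 16.75%.
Preferred: weight = 45/727 = 0.0619; cost = 9.6%.
Private placement notes: weight = 251/727 = 0.3453; after-tax cost = 7.2% × (1 − 39%) = 4.3920%.
WACC = 0.5928 × 16.7500% + 0.0619 × 9.6000% + 0.3453 × 4.3920% = 12.0408%.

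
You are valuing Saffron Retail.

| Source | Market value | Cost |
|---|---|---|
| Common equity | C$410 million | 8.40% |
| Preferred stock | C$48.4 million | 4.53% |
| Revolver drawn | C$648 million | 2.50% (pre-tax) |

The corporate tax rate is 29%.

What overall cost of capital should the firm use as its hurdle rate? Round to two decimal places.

4.35%

Total capital V = 410 + 48.4 + 648 = 1106.4.
Equity: weight = 410/1106.4 = 0.3706; cost = 8.4%.
Preferred: weight = 48.4/1106.4 = 0.0437; cost = 4.53%.
Revolver drawn: weight = 648/1106.4 = 0.5857; after-tax cost = 2.5% × (1 − 29%) = 1.7750%.
WACC = 0.3706 × 8.4000% + 0.0437 × 4.5300% + 0.5857 × 1.7750% = 4.3506%.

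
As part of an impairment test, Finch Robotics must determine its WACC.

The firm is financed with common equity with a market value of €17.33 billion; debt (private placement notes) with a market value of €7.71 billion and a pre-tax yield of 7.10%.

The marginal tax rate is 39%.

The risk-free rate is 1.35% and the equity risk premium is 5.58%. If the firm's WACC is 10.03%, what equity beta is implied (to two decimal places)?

2.01

Total capital V = 17.33 + 7.71 = 25.04.
Equity weight = 17.33/25.04 = 0.6921.
Private placement notes weight = 7.71/25.04 = 0.3079.
Debt contribution = 0.3079 × 7.1% × (1 − 39%) = 1.3335%.
Required equity contribution = 10.03% − 1.3335% = 8.6965%  ⇒  Re = 12.5654%.
CAPM: 12.5654% = 1.35% + β × 5.58%  ⇒  β = 2.0099.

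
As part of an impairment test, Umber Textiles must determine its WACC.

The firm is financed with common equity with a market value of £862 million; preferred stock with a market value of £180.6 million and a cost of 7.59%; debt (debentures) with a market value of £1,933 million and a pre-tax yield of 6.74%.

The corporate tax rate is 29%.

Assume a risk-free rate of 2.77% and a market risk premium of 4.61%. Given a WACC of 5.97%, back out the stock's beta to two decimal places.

Total capital V = 862 + 180.6 + 1933 = 2975.6.
Equity weight = 862/2975.6 = 0.2897.
Preferred weight = 180.6/2975.6 = 0.0607.
Debentures weight = 1933/2975.6 = 0.6496.
Debt contribution = 0.6496 × 6.74% × (1 − 29%) = 3.1087%.
Preferred contribution = 0.0607 × 7.59% = 0.4607%.
Required equity contribution = 5.97% − 3.5693% = 2.4007%  ⇒  Re = 8.2870%.
CAPM: 8.2870% = 2.77% + β × 4.61%  ⇒  β = 1.1967.

1.20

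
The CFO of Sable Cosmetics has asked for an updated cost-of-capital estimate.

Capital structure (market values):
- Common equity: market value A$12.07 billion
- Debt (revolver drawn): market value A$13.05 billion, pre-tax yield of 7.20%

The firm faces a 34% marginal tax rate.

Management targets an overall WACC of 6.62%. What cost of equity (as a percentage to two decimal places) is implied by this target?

Total capital V = 12.07 + 13.05 = 25.12.
Equity weight = 12.07/25.12 = 0.4805.
Revolver drawn weight = 13.05/25.12 = 0.5195.
Debt contribution = 0.5195 × 7.2% × (1 − 34%) = 2.4687%.
Required equity contribution = 6.62% − 2.4687% = 4.1513%.
Re = 4.1513% / 0.4805 = 8.6397%.

8.64%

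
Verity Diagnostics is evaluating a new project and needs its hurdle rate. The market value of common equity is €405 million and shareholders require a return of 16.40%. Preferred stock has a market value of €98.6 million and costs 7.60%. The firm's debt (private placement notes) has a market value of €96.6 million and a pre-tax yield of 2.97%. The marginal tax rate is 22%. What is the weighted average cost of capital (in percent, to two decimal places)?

12.69%

Total capital V = 405 + 98.6 + 96.6 = 600.2.
Equity: weight = 405/600.2 = 0.6748; cost = 16.4%.
Preferred: weight = 98.6/600.2 = 0.1643; cost = 7.6%.
Private placement notes: weight = 96.6/600.2 = 0.1609; after-tax cost = 2.97% × (1 − 22%) = 2.3166%.
WACC = 0.6748 × 16.4000% + 0.1643 × 7.6000% + 0.1609 × 2.3166% = 12.6877%.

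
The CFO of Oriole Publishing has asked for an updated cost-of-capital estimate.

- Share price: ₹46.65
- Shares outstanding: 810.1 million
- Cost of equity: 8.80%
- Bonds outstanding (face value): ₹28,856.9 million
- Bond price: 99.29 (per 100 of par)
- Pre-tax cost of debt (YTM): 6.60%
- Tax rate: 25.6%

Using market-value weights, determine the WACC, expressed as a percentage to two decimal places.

Market value of equity E = 46.65 × 810.1m = 37791.165m. Market value of debt D = 28856.9m × 99.29/100 = 28652.01601m.
Total capital V = 37791.165 + 28652.01601 = 66443.18101.
Equity: weight = 37791.165/66443.18101 = 0.5688; cost = 8.8%.
Bonds outstanding: weight = 28652.01601/66443.18101 = 0.4312; after-tax cost = 6.6% × (1 − 25.6%) = 4.9104%.
WACC = 0.5688 × 8.8000% + 0.4312 × 4.9104% = 7.1227%.

7.12%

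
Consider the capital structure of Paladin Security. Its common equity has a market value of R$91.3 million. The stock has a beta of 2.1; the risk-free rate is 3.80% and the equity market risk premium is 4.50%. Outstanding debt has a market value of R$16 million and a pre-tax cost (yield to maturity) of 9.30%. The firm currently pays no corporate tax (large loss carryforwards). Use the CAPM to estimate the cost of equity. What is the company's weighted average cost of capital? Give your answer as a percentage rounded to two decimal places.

12.66%

Cost of equity via CAPM: Re = 3.8% + 2.1 × 4.5% = 13.2500%.
Total capital V = 91.3 + 16 = 107.3.
Equity: weight = 91.3/107.3 = 0.8509; cost = 13.25%.
Debt: weight = 16/107.3 = 0.1491; after-tax cost = 9.3% × (1 − 0%) = 9.3000%.
WACC = 0.8509 × 13.2500% + 0.1491 × 9.3000% = 12.6610%.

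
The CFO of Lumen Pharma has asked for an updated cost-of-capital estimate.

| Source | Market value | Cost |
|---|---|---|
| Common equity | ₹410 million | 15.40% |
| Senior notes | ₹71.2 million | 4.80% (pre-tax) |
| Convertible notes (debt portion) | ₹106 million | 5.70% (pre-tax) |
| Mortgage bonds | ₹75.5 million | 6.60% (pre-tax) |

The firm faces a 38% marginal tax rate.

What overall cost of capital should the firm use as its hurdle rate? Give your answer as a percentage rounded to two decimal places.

10.88%

Total capital V = 410 + 71.2 + 106 + 75.5 = 662.7.
Equity: weight = 410/662.7 = 0.6187; cost = 15.4%.
Senior notes: weight = 71.2/662.7 = 0.1074; after-tax cost = 4.8% × (1 − 38%) = 2.9760%.
Convertible notes (debt portion): weight = 106/662.7 = 0.1600; after-tax cost = 5.7% × (1 − 38%) = 3.5340%.
Mortgage bonds: weight = 75.5/662.7 = 0.1139; after-tax cost = 6.6% × (1 − 38%) = 4.0920%.
WACC = 0.6187 × 15.4000% + 0.1074 × 2.9760% + 0.1600 × 3.5340% + 0.1139 × 4.0920% = 10.8789%.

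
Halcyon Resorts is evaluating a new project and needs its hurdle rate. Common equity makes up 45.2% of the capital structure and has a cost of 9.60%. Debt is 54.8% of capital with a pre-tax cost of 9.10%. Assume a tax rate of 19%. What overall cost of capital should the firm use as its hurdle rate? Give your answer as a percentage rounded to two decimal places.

8.38%

After-tax cost of debt = 9.1% × (1 − 19%) = 7.3710%.
WACC = 0.452 × 9.6000% + 0.548 × 7.3710% = 8.3785%.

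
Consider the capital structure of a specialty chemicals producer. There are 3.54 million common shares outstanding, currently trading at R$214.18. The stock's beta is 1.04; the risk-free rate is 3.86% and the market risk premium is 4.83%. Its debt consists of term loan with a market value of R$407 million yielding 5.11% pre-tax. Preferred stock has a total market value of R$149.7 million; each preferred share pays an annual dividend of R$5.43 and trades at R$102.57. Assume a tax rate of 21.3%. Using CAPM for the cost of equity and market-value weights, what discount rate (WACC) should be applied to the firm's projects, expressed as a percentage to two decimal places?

6.97%

Cost of equity via CAPM: Re = 3.86% + 1.04 × 4.83% = 8.8832%.
Cost of preferred: Rp = 5.43 / 102.57 = 5.2939%.
Market value of equity E = 214.18 × 3.54m = 758.1972m.
Total capital V = 758.1972 + 149.7 + 407 = 1314.8972.
Equity: weight = 758.1972/1314.8972 = 0.5766; cost = 8.8832%.
Preferred: weight = 149.7/1314.8972 = 0.1138; cost = 5.2939%.
Term loan: weight = 407/1314.8972 = 0.3095; after-tax cost = 5.11% × (1 − 21.3%) = 4.0216%.
WACC = 0.5766 × 8.8832% + 0.1138 × 5.2939% + 0.3095 × 4.0216% = 6.9697%.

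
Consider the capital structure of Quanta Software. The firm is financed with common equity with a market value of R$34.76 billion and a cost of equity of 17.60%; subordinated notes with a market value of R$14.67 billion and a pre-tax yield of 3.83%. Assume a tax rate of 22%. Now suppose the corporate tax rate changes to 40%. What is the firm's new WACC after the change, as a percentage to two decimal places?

After the change:
Total capital V = 34.76 + 14.67 = 49.43.
Equity: weight = 34.76/49.43 = 0.7032; cost = 17.6%.
Subordinated notes: weight = 14.67/49.43 = 0.2968; after-tax cost = 3.83% × (1 − 40%) = 2.2980%.
WACC = 0.7032 × 17.6000% + 0.2968 × 2.2980% = 13.0586%.

13.06%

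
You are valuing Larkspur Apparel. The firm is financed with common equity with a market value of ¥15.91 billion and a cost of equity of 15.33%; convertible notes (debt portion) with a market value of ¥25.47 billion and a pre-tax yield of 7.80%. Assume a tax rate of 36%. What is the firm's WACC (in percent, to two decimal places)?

Total capital V = 15.91 + 25.47 = 41.38.
Equity: weight = 15.91/41.38 = 0.3845; cost = 15.33%.
Convertible notes (debt portion): weight = 25.47/41.38 = 0.6155; after-tax cost = 7.8% × (1 − 36%) = 4.9920%.
WACC = 0.3845 × 15.3300% + 0.6155 × 4.9920% = 8.9668%.

8.97%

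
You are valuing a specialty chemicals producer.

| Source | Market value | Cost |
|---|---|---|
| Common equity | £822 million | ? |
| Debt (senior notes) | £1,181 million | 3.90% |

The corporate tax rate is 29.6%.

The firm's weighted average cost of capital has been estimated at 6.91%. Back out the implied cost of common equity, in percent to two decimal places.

Total capital V = 822 + 1181 = 2003.
Equity weight = 822/2003 = 0.4104.
Senior notes weight = 1181/2003 = 0.5896.
Debt contribution = 0.5896 × 3.9% × (1 − 29.6%) = 1.6188%.
Required equity contribution = 6.91% − 1.6188% = 5.2912%.
Re = 5.2912% / 0.4104 = 12.8932%.

12.89%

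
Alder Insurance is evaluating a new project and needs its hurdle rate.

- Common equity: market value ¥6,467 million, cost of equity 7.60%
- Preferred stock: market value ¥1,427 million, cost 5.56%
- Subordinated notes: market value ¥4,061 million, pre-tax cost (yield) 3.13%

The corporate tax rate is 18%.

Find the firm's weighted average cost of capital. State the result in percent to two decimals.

Total capital V = 6467 + 1427 + 4061 = 11955.
Equity: weight = 6467/11955 = 0.5409; cost = 7.6%.
Preferred: weight = 1427/11955 = 0.1194; cost = 5.56%.
Subordinated notes: weight = 4061/11955 = 0.3397; after-tax cost = 3.13% × (1 − 18%) = 2.5666%.
WACC = 0.5409 × 7.6000% + 0.1194 × 5.5600% + 0.3397 × 2.5666% = 5.6467%.

5.65%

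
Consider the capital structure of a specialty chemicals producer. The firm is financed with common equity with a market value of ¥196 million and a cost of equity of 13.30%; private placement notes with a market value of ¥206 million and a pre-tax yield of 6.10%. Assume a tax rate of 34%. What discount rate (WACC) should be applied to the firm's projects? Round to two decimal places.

Total capital V = 196 + 206 = 402.
Equity: weight = 196/402 = 0.4876; cost = 13.3%.
Private placement notes: weight = 206/402 = 0.5124; after-tax cost = 6.1% × (1 − 34%) = 4.0260%.
WACC = 0.4876 × 13.3000% + 0.5124 × 4.0260% = 8.5477%.

8.55%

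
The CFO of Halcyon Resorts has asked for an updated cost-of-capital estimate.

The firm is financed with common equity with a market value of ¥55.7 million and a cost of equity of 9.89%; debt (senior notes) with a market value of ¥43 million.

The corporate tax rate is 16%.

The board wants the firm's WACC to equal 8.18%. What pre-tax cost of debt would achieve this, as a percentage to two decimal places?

Total capital V = 55.7 + 43 = 98.7.
Equity weight = 55.7/98.7 = 0.5643.
Senior notes weight = 43/98.7 = 0.4357.
Equity contribution = 0.5643 × 9.89% = 5.5813%.
Remaining for debt = 8.18% − 5.5813% = 2.5987%.
Rd × (1 − 16%) × 0.4357 = 2.5987%  ⇒  Rd = 7.1011%.

7.10%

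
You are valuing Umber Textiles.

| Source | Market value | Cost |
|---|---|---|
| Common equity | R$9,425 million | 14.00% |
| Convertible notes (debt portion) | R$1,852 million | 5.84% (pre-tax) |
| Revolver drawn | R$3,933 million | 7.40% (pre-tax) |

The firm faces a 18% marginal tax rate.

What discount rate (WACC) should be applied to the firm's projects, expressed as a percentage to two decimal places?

Total capital V = 9425 + 1852 + 3933 = 15210.
Equity: weight = 9425/15210 = 0.6197; cost = 14%.
Convertible notes (debt portion): weight = 1852/15210 = 0.1218; after-tax cost = 5.84% × (1 − 18%) = 4.7888%.
Revolver drawn: weight = 3933/15210 = 0.2586; after-tax cost = 7.4% × (1 − 18%) = 6.0680%.
WACC = 0.6197 × 14.0000% + 0.1218 × 4.7888% + 0.2586 × 6.0680% = 10.8274%.

10.83%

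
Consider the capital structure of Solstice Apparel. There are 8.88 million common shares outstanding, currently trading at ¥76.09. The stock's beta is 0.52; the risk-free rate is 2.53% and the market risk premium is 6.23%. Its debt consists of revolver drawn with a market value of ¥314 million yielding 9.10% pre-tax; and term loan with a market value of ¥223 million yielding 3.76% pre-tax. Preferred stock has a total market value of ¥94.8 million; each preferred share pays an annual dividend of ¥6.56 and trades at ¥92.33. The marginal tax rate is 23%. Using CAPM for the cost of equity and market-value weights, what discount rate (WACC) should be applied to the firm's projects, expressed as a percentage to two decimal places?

Cost of equity via CAPM: Re = 2.53% + 0.52 × 6.23% = 5.7696%.
Cost of preferred: Rp = 6.56 / 92.33 = 7.1049%.
Market value of equity E = 76.09 × 8.88m = 675.6792m.
Total capital V = 675.6792 + 94.8 + 314 + 223 = 1307.4792.
Equity: weight = 675.6792/1307.4792 = 0.5168; cost = 5.7696%.
Preferred: weight = 94.8/1307.4792 = 0.0725; cost = 7.1049%.
Revolver drawn: weight = 314/1307.4792 = 0.2402; after-tax cost = 9.1% × (1 − 23%) = 7.0070%.
Term loan: weight = 223/1307.4792 = 0.1706; after-tax cost = 3.76% × (1 − 23%) = 2.8952%.
WACC = 0.5168 × 5.7696% + 0.0725 × 7.1049% + 0.2402 × 7.0070% + 0.1706 × 2.8952% = 5.6733%.

5.67%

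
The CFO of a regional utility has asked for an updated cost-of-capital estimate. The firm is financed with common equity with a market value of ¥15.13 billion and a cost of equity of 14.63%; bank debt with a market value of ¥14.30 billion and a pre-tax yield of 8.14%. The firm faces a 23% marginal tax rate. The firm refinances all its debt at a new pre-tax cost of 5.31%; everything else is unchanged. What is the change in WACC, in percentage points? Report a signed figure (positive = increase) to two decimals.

-1.06 pp

Current WACC:
Total capital V = 15.13 + 14.3 = 29.43.
Equity: weight = 15.13/29.43 = 0.5141; cost = 14.63%.
Bank debt: weight = 14.3/29.43 = 0.4859; after-tax cost = 8.14% × (1 − 23%) = 6.2678%.
WACC = 0.5141 × 14.6300% + 0.4859 × 6.2678% = 10.5668%.
After the change:
Total capital V = 15.13 + 14.3 = 29.43.
Equity: weight = 15.13/29.43 = 0.5141; cost = 14.63%.
Bank debt: weight = 14.3/29.43 = 0.4859; after-tax cost = 5.31% × (1 − 23%) = 4.0887%.
WACC = 0.5141 × 14.6300% + 0.4859 × 4.0887% = 9.5080%.
Change in WACC = 9.5080% − 10.5668% = -1.0588 pp.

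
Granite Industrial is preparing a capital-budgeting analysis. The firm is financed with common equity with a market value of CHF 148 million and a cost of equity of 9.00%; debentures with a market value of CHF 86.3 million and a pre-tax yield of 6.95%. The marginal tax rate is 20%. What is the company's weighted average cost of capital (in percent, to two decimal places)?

Total capital V = 148 + 86.3 = 234.3.
Equity: weight = 148/234.3 = 0.6317; cost = 9%.
Debentures: weight = 86.3/234.3 = 0.3683; after-tax cost = 6.95% × (1 − 20%) = 5.5600%.
WACC = 0.6317 × 9.0000% + 0.3683 × 5.5600% = 7.7329%.

7.73%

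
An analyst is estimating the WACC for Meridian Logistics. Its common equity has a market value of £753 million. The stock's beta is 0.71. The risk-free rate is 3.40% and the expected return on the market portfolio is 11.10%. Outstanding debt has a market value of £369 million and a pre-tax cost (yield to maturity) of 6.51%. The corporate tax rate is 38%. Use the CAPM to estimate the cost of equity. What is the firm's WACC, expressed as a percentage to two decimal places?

7.28%

Market risk premium = 11.1% − 3.4% = 7.7%.
Cost of equity via CAPM: Re = 3.4% + 0.71 × 7.7% = 8.8670%.
Total capital V = 753 + 369 = 1122.
Equity: weight = 753/1122 = 0.6711; cost = 8.867%.
Debt: weight = 369/1122 = 0.3289; after-tax cost = 6.51% × (1 − 38%) = 4.0362%.
WACC = 0.6711 × 8.8670% + 0.3289 × 4.0362% = 7.2783%.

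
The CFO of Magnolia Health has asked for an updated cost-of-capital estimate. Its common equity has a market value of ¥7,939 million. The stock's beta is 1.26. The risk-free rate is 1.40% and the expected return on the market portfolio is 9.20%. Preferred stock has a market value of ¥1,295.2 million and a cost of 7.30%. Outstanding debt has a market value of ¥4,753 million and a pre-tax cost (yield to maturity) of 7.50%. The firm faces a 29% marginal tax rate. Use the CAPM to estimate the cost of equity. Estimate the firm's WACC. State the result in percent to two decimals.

8.86%

Market risk premium = 9.2% − 1.4% = 7.8%.
Cost of equity via CAPM: Re = 1.4% + 1.26 × 7.8% = 11.2280%.
Total capital V = 7939 + 1295.2 + 4753 = 13987.2.
Equity: weight = 7939/13987.2 = 0.5676; cost = 11.228%.
Preferred: weight = 1295.2/13987.2 = 0.0926; cost = 7.3%.
Debt: weight = 4753/13987.2 = 0.3398; after-tax cost = 7.5% × (1 − 29%) = 5.3250%.
WACC = 0.5676 × 11.2280% + 0.0926 × 7.3000% + 0.3398 × 5.3250% = 8.8584%.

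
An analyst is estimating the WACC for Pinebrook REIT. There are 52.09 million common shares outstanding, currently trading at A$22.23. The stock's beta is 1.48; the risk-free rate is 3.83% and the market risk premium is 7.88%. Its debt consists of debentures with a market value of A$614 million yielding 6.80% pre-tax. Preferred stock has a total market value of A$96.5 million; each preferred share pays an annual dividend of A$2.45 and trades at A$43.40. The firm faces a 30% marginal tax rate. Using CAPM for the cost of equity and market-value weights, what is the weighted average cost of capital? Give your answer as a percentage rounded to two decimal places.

Cost of equity via CAPM: Re = 3.83% + 1.48 × 7.88% = 15.4924%.
Cost of preferred: Rp = 2.45 / 43.4 = 5.6452%.
Market value of equity E = 22.23 × 52.09m = 1157.9607m.
Total capital V = 1157.9607 + 96.5 + 614 = 1868.4607.
Equity: weight = 1157.9607/1868.4607 = 0.6197; cost = 15.4924%.
Preferred: weight = 96.5/1868.4607 = 0.0516; cost = 5.6452%.
Debentures: weight = 614/1868.4607 = 0.3286; after-tax cost = 6.8% × (1 − 30%) = 4.7600%.
WACC = 0.6197 × 15.4924% + 0.0516 × 5.6452% + 0.3286 × 4.7600% = 11.4570%.

11.46%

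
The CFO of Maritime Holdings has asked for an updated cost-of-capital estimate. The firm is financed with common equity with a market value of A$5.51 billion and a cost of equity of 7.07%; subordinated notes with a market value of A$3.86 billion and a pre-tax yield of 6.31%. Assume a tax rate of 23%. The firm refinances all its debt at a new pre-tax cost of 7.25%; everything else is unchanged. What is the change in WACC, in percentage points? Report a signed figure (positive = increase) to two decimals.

+0.30 pp

Current WACC:
Total capital V = 5.51 + 3.86 = 9.37.
Equity: weight = 5.51/9.37 = 0.5880; cost = 7.07%.
Subordinated notes: weight = 3.86/9.37 = 0.4120; after-tax cost = 6.31% × (1 − 23%) = 4.8587%.
WACC = 0.5880 × 7.0700% + 0.4120 × 4.8587% = 6.1590%.
After the change:
Total capital V = 5.51 + 3.86 = 9.37.
Equity: weight = 5.51/9.37 = 0.5880; cost = 7.07%.
Subordinated notes: weight = 3.86/9.37 = 0.4120; after-tax cost = 7.25% × (1 − 23%) = 5.5825%.
WACC = 0.5880 × 7.0700% + 0.4120 × 5.5825% = 6.4572%.
Change in WACC = 6.4572% − 6.1590% = 0.2982 pp.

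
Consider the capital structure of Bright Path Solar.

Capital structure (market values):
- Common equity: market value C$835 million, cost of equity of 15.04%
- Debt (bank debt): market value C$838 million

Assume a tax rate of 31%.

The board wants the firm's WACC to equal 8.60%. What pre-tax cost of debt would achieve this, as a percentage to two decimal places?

3.16%

Total capital V = 835 + 838 = 1673.
Equity weight = 835/1673 = 0.4991.
Bank debt weight = 838/1673 = 0.5009.
Equity contribution = 0.4991 × 15.04% = 7.5065%.
Remaining for debt = 8.6% − 7.5065% = 1.0935%.
Rd × (1 − 31%) × 0.5009 = 1.0935%  ⇒  Rd = 3.1638%.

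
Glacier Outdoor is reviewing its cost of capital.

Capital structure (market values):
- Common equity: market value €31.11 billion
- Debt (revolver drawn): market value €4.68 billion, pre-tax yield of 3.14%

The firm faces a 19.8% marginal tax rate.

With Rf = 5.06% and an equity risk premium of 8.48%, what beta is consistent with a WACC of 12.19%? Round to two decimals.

1.01

Total capital V = 31.11 + 4.68 = 35.79.
Equity weight = 31.11/35.79 = 0.8692.
Revolver drawn weight = 4.68/35.79 = 0.1308.
Debt contribution = 0.1308 × 3.14% × (1 − 19.8%) = 0.3293%.
Required equity contribution = 12.19% − 0.3293% = 11.8607%  ⇒  Re = 13.6450%.
CAPM: 13.6450% = 5.06% + β × 8.48%  ⇒  β = 1.0124.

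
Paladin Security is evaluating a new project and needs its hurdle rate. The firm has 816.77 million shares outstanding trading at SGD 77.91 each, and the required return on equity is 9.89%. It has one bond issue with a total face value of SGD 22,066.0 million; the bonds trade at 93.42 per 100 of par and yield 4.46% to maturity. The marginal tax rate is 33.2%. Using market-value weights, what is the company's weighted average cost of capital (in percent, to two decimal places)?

Market value of equity E = 77.91 × 816.77m = 63634.5507m. Market value of debt D = 22066m × 93.42/100 = 20614.0572m.
Total capital V = 63634.5507 + 20614.0572 = 84248.6079.
Equity: weight = 63634.5507/84248.6079 = 0.7553; cost = 9.89%.
Bonds outstanding: weight = 20614.0572/84248.6079 = 0.2447; after-tax cost = 4.46% × (1 − 33.2%) = 2.9793%.
WACC = 0.7553 × 9.8900% + 0.2447 × 2.9793% = 8.1991%.

8.20%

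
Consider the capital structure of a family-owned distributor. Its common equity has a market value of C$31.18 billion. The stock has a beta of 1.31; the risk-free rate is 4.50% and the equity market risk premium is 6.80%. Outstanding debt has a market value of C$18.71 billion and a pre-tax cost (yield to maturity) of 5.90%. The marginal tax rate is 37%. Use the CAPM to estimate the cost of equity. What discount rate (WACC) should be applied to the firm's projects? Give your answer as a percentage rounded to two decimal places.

Cost of equity via CAPM: Re = 4.5% + 1.31 × 6.8% = 13.4080%.
Total capital V = 31.18 + 18.71 = 49.89.
Equity: weight = 31.18/49.89 = 0.6250; cost = 13.408%.
Debt: weight = 18.71/49.89 = 0.3750; after-tax cost = 5.9% × (1 − 37%) = 3.7170%.
WACC = 0.6250 × 13.4080% + 0.3750 × 3.7170% = 9.7736%.

9.77%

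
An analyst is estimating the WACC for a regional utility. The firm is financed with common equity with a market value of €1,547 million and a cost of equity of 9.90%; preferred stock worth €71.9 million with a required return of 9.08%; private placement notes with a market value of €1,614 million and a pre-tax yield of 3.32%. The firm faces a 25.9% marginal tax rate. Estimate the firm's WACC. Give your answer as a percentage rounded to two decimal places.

6.17%

Total capital V = 1547 + 71.9 + 1614 = 3232.9.
Equity: weight = 1547/3232.9 = 0.4785; cost = 9.9%.
Preferred: weight = 71.9/3232.9 = 0.0222; cost = 9.08%.
Private placement notes: weight = 1614/3232.9 = 0.4992; after-tax cost = 3.32% × (1 − 25.9%) = 2.4601%.
WACC = 0.4785 × 9.9000% + 0.0222 × 9.0800% + 0.4992 × 2.4601% = 6.1675%.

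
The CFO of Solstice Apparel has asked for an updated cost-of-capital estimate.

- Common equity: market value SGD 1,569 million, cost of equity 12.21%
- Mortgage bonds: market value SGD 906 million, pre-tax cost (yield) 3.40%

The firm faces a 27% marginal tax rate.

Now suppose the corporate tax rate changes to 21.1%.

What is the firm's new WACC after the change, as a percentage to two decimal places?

After the change:
Total capital V = 1569 + 906 = 2475.
Equity: weight = 1569/2475 = 0.6339; cost = 12.21%.
Mortgage bonds: weight = 906/2475 = 0.3661; after-tax cost = 3.4% × (1 − 21.1%) = 2.6826%.
WACC = 0.6339 × 12.2100% + 0.3661 × 2.6826% = 8.7224%.

8.72%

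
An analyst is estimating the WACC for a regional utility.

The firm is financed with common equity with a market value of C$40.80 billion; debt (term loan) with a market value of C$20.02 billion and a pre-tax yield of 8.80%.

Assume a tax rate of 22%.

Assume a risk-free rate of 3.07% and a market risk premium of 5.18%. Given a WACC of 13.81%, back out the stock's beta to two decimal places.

2.73

Total capital V = 40.8 + 20.02 = 60.82.
Equity weight = 40.8/60.82 = 0.6708.
Term loan weight = 20.02/60.82 = 0.3292.
Debt contribution = 0.3292 × 8.8% × (1 − 22%) = 2.2594%.
Required equity contribution = 13.81% − 2.2594% = 11.5506%  ⇒  Re = 17.2183%.
CAPM: 17.2183% = 3.07% + β × 5.18%  ⇒  β = 2.7313.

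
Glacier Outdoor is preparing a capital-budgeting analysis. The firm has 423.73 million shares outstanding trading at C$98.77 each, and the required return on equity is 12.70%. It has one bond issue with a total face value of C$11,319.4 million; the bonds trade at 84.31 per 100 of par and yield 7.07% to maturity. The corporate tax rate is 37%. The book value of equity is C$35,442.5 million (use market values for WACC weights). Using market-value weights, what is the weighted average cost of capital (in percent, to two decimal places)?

Market value of equity E = 98.77 × 423.73m = 41851.8121m. Market value of debt D = 11319.4m × 84.31/100 = 9543.38614m.
Total capital V = 41851.8121 + 9543.38614 = 51395.19824.
Equity: weight = 41851.8121/51395.19824 = 0.8143; cost = 12.7%.
Bonds outstanding: weight = 9543.38614/51395.19824 = 0.1857; after-tax cost = 7.07% × (1 − 37%) = 4.4541%.
WACC = 0.8143 × 12.7000% + 0.1857 × 4.4541% = 11.1688%.

11.17%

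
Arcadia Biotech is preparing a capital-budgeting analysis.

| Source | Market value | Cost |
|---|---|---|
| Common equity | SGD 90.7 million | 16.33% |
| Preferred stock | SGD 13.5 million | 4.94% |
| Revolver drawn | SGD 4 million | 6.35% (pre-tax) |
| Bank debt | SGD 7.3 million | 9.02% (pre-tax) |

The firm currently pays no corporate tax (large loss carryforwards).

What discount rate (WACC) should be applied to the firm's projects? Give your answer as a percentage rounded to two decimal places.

Total capital V = 90.7 + 13.5 + 4 + 7.3 = 115.5.
Equity: weight = 90.7/115.5 = 0.7853; cost = 16.33%.
Preferred: weight = 13.5/115.5 = 0.1169; cost = 4.94%.
Revolver drawn: weight = 4/115.5 = 0.0346; after-tax cost = 6.35% × (1 − 0%) = 6.3500%.
Bank debt: weight = 7.3/115.5 = 0.0632; after-tax cost = 9.02% × (1 − 0%) = 9.0200%.
WACC = 0.7853 × 16.3300% + 0.1169 × 4.9400% + 0.0346 × 6.3500% + 0.0632 × 9.0200% = 14.1911%.

14.19%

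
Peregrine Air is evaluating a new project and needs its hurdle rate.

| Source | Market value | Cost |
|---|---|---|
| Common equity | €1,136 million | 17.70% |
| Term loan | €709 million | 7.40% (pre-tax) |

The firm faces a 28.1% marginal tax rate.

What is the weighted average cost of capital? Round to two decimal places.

12.94%

Total capital V = 1136 + 709 = 1845.
Equity: weight = 1136/1845 = 0.6157; cost = 17.7%.
Term loan: weight = 709/1845 = 0.3843; after-tax cost = 7.4% × (1 − 28.1%) = 5.3206%.
WACC = 0.6157 × 17.7000% + 0.3843 × 5.3206% = 12.9428%.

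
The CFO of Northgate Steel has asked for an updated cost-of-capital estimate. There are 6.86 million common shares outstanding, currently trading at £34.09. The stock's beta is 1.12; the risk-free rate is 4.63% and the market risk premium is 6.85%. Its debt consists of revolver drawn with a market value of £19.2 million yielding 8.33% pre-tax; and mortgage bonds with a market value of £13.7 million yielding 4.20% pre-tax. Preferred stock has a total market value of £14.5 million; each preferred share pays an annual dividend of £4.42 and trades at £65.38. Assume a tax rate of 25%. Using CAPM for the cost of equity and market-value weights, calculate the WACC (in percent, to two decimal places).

11.16%

Cost of equity via CAPM: Re = 4.63% + 1.12 × 6.85% = 12.3020%.
Cost of preferred: Rp = 4.42 / 65.38 = 6.7605%.
Market value of equity E = 34.09 × 6.86m = 233.8574m.
Total capital V = 233.8574 + 14.5 + 19.2 + 13.7 = 281.2574.
Equity: weight = 233.8574/281.2574 = 0.8315; cost = 12.302%.
Preferred: weight = 14.5/281.2574 = 0.0516; cost = 6.7605%.
Revolver drawn: weight = 19.2/281.2574 = 0.0683; after-tax cost = 8.33% × (1 − 25%) = 6.2475%.
Mortgage bonds: weight = 13.7/281.2574 = 0.0487; after-tax cost = 4.2% × (1 − 25%) = 3.1500%.
WACC = 0.8315 × 12.3020% + 0.0516 × 6.7605% + 0.0683 × 6.2475% + 0.0487 × 3.1500% = 11.1572%.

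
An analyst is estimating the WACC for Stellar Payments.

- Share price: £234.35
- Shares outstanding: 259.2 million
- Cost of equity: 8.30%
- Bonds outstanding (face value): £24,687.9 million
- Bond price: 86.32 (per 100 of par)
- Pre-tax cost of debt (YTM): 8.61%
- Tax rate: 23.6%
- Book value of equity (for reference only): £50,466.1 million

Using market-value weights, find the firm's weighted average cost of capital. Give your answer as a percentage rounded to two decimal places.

Market value of equity E = 234.35 × 259.2m = 60743.52m. Market value of debt D = 24687.9m × 86.32/100 = 21310.59528m.
Total capital V = 60743.52 + 21310.59528 = 82054.11528.
Equity: weight = 60743.52/82054.11528 = 0.7403; cost = 8.3%.
Bonds outstanding: weight = 21310.59528/82054.11528 = 0.2597; after-tax cost = 8.61% × (1 − 23.6%) = 6.5780%.
WACC = 0.7403 × 8.3000% + 0.2597 × 6.5780% = 7.8528%.

7.85%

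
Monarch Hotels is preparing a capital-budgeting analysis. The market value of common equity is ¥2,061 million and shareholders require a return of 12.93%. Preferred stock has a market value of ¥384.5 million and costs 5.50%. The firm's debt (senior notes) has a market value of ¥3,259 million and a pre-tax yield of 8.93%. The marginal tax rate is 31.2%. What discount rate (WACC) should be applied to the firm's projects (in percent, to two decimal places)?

8.55%

Total capital V = 2061 + 384.5 + 3259 = 5704.5.
Equity: weight = 2061/5704.5 = 0.3613; cost = 12.93%.
Preferred: weight = 384.5/5704.5 = 0.0674; cost = 5.5%.
Senior notes: weight = 3259/5704.5 = 0.5713; after-tax cost = 8.93% × (1 − 31.2%) = 6.1438%.
WACC = 0.3613 × 12.9300% + 0.0674 × 5.5000% + 0.5713 × 6.1438% = 8.5522%.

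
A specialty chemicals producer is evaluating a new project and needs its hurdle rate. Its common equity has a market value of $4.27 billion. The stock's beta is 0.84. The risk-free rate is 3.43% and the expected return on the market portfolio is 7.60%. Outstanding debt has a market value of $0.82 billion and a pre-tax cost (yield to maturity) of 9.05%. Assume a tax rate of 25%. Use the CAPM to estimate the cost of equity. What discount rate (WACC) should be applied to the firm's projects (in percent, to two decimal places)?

Market risk premium = 7.6% − 3.43% = 4.17%.
Cost of equity via CAPM: Re = 3.43% + 0.84 × 4.17% = 6.9328%.
Total capital V = 4.27 + 0.82 = 5.09.
Equity: weight = 4.27/5.09 = 0.8389; cost = 6.9328%.
Debt: weight = 0.82/5.09 = 0.1611; after-tax cost = 9.05% × (1 − 25%) = 6.7875%.
WACC = 0.8389 × 6.9328% + 0.1611 × 6.7875% = 6.9094%.

6.91%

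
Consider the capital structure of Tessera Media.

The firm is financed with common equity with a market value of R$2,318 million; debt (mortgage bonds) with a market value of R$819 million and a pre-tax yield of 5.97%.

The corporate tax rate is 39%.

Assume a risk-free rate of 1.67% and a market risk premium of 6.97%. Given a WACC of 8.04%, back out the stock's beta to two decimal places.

Total capital V = 2318 + 819 = 3137.
Equity weight = 2318/3137 = 0.7389.
Mortgage bonds weight = 819/3137 = 0.2611.
Debt contribution = 0.2611 × 5.97% × (1 − 39%) = 0.9508%.
Required equity contribution = 8.04% − 0.9508% = 7.0892%  ⇒  Re = 9.5940%.
CAPM: 9.5940% = 1.67% + β × 6.97%  ⇒  β = 1.1369.

1.14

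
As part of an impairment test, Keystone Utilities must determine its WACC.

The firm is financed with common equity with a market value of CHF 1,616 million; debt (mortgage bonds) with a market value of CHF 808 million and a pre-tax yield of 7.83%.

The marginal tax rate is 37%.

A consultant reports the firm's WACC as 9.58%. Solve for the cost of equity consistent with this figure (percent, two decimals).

Total capital V = 1616 + 808 = 2424.
Equity weight = 1616/2424 = 0.6667.
Mortgage bonds weight = 808/2424 = 0.3333.
Debt contribution = 0.3333 × 7.83% × (1 − 37%) = 1.6443%.
Required equity contribution = 9.58% − 1.6443% = 7.9357%.
Re = 7.9357% / 0.6667 = 11.9036%.

11.90%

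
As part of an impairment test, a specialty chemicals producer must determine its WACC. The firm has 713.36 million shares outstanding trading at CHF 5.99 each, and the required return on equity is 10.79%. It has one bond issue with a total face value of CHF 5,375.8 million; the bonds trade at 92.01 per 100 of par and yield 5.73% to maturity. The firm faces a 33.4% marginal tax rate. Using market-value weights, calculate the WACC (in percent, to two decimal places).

Market value of equity E = 5.99 × 713.36m = 4273.0264m. Market value of debt D = 5375.8m × 92.01/100 = 4946.27358m.
Total capital V = 4273.0264 + 4946.27358 = 9219.29998.
Equity: weight = 4273.0264/9219.29998 = 0.4635; cost = 10.79%.
Bonds outstanding: weight = 4946.27358/9219.29998 = 0.5365; after-tax cost = 5.73% × (1 − 33.4%) = 3.8162%.
WACC = 0.4635 × 10.7900% + 0.5365 × 3.8162% = 7.0485%.

7.05%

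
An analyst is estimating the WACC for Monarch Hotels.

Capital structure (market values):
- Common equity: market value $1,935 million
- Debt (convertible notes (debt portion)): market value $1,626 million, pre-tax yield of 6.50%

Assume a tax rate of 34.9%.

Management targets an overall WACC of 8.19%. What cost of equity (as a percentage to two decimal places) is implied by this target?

11.52%

Total capital V = 1935 + 1626 = 3561.
Equity weight = 1935/3561 = 0.5434.
Convertible notes (debt portion) weight = 1626/3561 = 0.4566.
Debt contribution = 0.4566 × 6.5% × (1 − 34.9%) = 1.9322%.
Required equity contribution = 8.19% − 1.9322% = 6.2578%.
Re = 6.2578% / 0.5434 = 11.5164%.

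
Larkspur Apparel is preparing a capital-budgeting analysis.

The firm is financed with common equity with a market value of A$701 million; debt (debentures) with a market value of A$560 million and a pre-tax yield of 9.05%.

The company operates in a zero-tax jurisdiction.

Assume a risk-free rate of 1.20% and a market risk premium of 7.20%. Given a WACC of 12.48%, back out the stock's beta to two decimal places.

1.95

Total capital V = 701 + 560 = 1261.
Equity weight = 701/1261 = 0.5559.
Debentures weight = 560/1261 = 0.4441.
Debt contribution = 0.4441 × 9.05% × (1 − 0%) = 4.0190%.
Required equity contribution = 12.48% − 4.0190% = 8.4610%  ⇒  Re = 15.2201%.
CAPM: 15.2201% = 1.2% + β × 7.2%  ⇒  β = 1.9472.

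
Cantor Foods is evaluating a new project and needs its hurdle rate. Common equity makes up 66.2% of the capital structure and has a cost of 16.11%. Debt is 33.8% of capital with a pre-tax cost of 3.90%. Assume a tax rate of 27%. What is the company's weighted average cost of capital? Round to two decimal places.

After-tax cost of debt = 3.9% × (1 − 27%) = 2.8470%.
WACC = 0.662 × 16.1100% + 0.338 × 2.8470% = 11.6271%.

11.63%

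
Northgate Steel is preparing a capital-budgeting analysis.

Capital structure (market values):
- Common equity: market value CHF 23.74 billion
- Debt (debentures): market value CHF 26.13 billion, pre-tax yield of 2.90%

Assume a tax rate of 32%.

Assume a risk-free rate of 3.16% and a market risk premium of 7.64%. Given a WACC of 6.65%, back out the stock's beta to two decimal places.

Total capital V = 23.74 + 26.13 = 49.87.
Equity weight = 23.74/49.87 = 0.4760.
Debentures weight = 26.13/49.87 = 0.5240.
Debt contribution = 0.5240 × 2.9% × (1 − 32%) = 1.0333%.
Required equity contribution = 6.65% − 1.0333% = 5.6167%  ⇒  Re = 11.7990%.
CAPM: 11.7990% = 3.16% + β × 7.64%  ⇒  β = 1.1308.

1.13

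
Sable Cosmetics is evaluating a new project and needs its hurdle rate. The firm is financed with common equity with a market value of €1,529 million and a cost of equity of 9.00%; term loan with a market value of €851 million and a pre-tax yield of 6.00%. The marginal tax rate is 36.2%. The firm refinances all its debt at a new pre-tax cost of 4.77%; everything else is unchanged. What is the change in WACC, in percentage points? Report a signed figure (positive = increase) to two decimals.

Current WACC:
Total capital V = 1529 + 851 = 2380.
Equity: weight = 1529/2380 = 0.6424; cost = 9%.
Term loan: weight = 851/2380 = 0.3576; after-tax cost = 6% × (1 − 36.2%) = 3.8280%.
WACC = 0.6424 × 9.0000% + 0.3576 × 3.8280% = 7.1507%.
After the change:
Total capital V = 1529 + 851 = 2380.
Equity: weight = 1529/2380 = 0.6424; cost = 9%.
Term loan: weight = 851/2380 = 0.3576; after-tax cost = 4.77% × (1 − 36.2%) = 3.0433%.
WACC = 0.6424 × 9.0000% + 0.3576 × 3.0433% = 6.8701%.
Change in WACC = 6.8701% − 7.1507% = -0.2806 pp.

-0.28 pp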